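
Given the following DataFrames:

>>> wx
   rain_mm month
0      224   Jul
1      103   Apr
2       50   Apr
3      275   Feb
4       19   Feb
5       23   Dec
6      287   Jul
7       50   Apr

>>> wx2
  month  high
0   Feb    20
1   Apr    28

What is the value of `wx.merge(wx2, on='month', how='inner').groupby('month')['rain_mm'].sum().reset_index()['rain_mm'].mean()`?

merge on 'month' (how='inner') → 5 rows:
   rain_mm month  high
0      103   Apr    28
1       50   Apr    28
2      275   Feb    20
3       19   Feb    20
4       50   Apr    28
group by month, sum of rain_mm:
month
Apr    203
Feb    294
Name: rain_mm, dtype: int64
reset_index():
  month  rain_mm
0   Apr      203
1   Feb      294

248.5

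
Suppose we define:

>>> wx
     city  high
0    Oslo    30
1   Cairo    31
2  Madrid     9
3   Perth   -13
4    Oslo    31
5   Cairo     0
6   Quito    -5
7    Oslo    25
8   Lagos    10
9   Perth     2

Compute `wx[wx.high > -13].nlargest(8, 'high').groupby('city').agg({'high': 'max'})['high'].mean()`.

16.6

filter rows where high > -13:
     city  high
0    Oslo    30
1   Cairo    31
2  Madrid     9
4    Oslo    31
5   Cairo     0
6   Quito    -5
7    Oslo    25
8   Lagos    10
9   Perth     2
take 8 rows with largest high:
     city  high
1   Cairo    31
4    Oslo    31
0    Oslo    30
7    Oslo    25
8   Lagos    10
2  Madrid     9
9   Perth     2
5   Cairo     0
group by city, max of high:
        high
city        
Cairo     31
Lagos     10
Madrid     9
Oslo      31
Perth      2
Taking the mean of column 'high' gives 16.6.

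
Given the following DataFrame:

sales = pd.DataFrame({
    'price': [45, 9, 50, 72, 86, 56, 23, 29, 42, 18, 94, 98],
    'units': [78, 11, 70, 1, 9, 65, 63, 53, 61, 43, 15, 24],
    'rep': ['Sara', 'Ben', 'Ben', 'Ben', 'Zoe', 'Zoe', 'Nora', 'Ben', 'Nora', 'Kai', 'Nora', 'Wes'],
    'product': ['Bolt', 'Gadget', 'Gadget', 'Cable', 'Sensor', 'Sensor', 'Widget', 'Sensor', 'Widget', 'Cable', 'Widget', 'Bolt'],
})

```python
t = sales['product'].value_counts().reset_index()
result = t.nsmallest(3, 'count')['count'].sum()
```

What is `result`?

value_counts of product:
product
Sensor    3
Widget    3
Bolt      2
Gadget    2
Cable     2
Name: count, dtype: int64
reset_index():
  product  count
0  Sensor      3
1  Widget      3
2    Bolt      2
3  Gadget      2
4   Cable      2
take 3 rows with smallest count:
  product  count
2    Bolt      2
3  Gadget      2
4   Cable      2
The sum of column 'count' is 6.

6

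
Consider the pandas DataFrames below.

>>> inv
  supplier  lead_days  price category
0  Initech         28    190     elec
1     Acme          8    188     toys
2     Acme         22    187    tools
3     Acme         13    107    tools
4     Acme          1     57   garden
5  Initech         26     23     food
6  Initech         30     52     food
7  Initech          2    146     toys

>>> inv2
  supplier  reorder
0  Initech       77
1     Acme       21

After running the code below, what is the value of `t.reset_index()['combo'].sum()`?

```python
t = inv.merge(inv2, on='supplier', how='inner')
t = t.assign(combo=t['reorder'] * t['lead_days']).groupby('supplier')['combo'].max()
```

merge on 'supplier' (how='inner') → 8 rows:
  supplier  lead_days  price category  reorder
0  Initech         28    190     elec       77
1     Acme          8    188     toys       21
2     Acme         22    187    tools       21
3     Acme         13    107    tools       21
4     Acme          1     57   garden       21
5  Initech         26     23     food       77
6  Initech         30     52     food       77
7  Initech          2    146     toys       77
add column combo = t['reorder'] * t['lead_days']:
  supplier  lead_days  price category  reorder  combo
0  Initech         28    190     elec       77   2156
1     Acme          8    188     toys       21    168
2     Acme         22    187    tools       21    462
3     Acme         13    107    tools       21    273
4     Acme          1     57   garden       21     21
5  Initech         26     23     food       77   2002
6  Initech         30     52     food       77   2310
7  Initech          2    146     toys       77    154
group by supplier, max of combo:
supplier
Acme        462
Initech    2310
Name: combo, dtype: int64
reset_index():
  supplier  combo
0     Acme    462
1  Initech   2310

2772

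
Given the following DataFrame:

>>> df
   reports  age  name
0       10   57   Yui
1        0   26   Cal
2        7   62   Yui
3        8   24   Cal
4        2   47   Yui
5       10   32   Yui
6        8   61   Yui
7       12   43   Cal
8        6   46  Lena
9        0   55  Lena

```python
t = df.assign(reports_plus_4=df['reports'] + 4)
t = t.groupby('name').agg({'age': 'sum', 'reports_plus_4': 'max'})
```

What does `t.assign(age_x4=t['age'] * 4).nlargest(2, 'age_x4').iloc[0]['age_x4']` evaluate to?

add column reports_plus_4 = df['reports'] + 4:
   reports  age  name  reports_plus_4
0       10   57   Yui              14
1        0   26   Cal               4
2        7   62   Yui              11
3        8   24   Cal              12
4        2   47   Yui               6
5       10   32   Yui              14
6        8   61   Yui              12
7       12   43   Cal              16
8        6   46  Lena              10
9        0   55  Lena               4
group by name: sum(age), max(reports_plus_4):
      age  reports_plus_4
name                     
Cal    93              16
Lena  101              10
Yui   259              14
add column age_x4 = t['age'] * 4:
      age  reports_plus_4  age_x4
name                             
Cal    93              16     372
Lena  101              10     404
Yui   259              14    1036
take 2 rows with largest age_x4:
      age  reports_plus_4  age_x4
name                             
Yui   259              14    1036
Lena  101              10     404
So iloc[0]['age_x4'] = 1036.

1036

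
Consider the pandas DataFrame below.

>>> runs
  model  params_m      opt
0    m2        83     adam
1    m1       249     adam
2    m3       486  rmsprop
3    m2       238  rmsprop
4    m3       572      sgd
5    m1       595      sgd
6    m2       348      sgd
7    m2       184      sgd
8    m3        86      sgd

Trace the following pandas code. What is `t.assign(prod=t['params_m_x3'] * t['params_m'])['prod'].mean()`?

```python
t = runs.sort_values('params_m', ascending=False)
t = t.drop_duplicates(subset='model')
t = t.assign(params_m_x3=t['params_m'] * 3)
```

802313.0

sort by params_m descending:
  model  params_m      opt
5    m1       595      sgd
4    m3       572      sgd
2    m3       486  rmsprop
6    m2       348      sgd
1    m1       249     adam
3    m2       238  rmsprop
7    m2       184      sgd
8    m3        86      sgd
0    m2        83     adam
drop duplicate model (keep=first):
  model  params_m  opt
5    m1       595  sgd
4    m3       572  sgd
6    m2       348  sgd
add column params_m_x3 = t['params_m'] * 3:
  model  params_m  opt  params_m_x3
5    m1       595  sgd         1785
4    m3       572  sgd         1716
6    m2       348  sgd         1044
add column prod = t['params_m_x3'] * t['params_m']:
  model  params_m  opt  params_m_x3     prod
5    m1       595  sgd         1785  1062075
4    m3       572  sgd         1716   981552
6    m2       348  sgd         1044   363312
Taking the mean of column 'prod' gives 802313.0.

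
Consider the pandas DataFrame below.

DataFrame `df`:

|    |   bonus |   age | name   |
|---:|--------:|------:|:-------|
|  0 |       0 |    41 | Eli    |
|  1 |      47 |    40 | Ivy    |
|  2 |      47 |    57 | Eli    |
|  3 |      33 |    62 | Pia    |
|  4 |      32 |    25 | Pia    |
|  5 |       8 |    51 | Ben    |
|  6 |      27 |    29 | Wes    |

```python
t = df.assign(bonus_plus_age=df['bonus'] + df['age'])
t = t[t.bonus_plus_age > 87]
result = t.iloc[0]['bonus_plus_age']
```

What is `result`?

104

add column bonus_plus_age = df['bonus'] + df['age']:
   bonus  age name  bonus_plus_age
0      0   41  Eli              41
1     47   40  Ivy              87
2     47   57  Eli             104
3     33   62  Pia              95
4     32   25  Pia              57
5      8   51  Ben              59
6     27   29  Wes              56
filter rows where bonus_plus_age > 87:
   bonus  age name  bonus_plus_age
2     47   57  Eli             104
3     33   62  Pia              95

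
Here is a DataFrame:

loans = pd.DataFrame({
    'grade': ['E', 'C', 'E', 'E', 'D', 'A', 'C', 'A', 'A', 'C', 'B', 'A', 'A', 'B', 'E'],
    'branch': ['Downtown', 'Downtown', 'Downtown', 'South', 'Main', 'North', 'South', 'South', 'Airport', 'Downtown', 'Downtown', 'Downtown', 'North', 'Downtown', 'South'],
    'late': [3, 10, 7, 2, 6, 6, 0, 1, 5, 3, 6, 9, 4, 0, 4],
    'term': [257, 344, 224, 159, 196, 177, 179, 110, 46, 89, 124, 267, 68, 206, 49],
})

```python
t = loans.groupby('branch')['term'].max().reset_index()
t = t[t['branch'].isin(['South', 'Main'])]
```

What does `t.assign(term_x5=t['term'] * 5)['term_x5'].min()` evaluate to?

group by branch, max of term:
branch
Airport      46
Downtown    344
Main        196
North       177
South       179
Name: term, dtype: int64
reset_index():
     branch  term
0   Airport    46
1  Downtown   344
2      Main   196
3     North   177
4     South   179
filter rows where branch in ['South', 'Main']:
  branch  term
2   Main   196
4  South   179
add column term_x5 = t['term'] * 5:
  branch  term  term_x5
2   Main   196      980
4  South   179      895
The min of column 'term_x5' is 895.

895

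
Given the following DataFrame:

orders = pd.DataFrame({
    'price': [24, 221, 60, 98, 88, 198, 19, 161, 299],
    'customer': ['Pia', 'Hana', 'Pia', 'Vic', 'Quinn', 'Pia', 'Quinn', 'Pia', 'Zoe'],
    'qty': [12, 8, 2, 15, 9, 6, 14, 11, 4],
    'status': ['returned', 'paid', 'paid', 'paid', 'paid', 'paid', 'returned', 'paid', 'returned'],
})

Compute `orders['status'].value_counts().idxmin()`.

returned

value_counts of status:
status
paid        6
returned    3
Name: count, dtype: int64
Reading off the label with the smallest value, we get returned.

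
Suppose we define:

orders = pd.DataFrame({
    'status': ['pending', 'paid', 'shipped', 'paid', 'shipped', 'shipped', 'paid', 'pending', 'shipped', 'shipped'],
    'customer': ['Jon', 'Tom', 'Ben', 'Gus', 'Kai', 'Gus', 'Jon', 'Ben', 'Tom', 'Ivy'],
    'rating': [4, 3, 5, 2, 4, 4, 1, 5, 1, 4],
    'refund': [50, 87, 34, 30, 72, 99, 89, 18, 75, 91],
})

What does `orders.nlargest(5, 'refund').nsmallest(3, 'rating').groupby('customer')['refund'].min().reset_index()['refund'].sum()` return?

164

take 5 rows with largest refund:
    status customer  rating  refund
5  shipped      Gus       4      99
9  shipped      Ivy       4      91
6     paid      Jon       1      89
1     paid      Tom       3      87
8  shipped      Tom       1      75
take 3 rows with smallest rating:
    status customer  rating  refund
6     paid      Jon       1      89
8  shipped      Tom       1      75
1     paid      Tom       3      87
group by customer, min of refund:
customer
Jon    89
Tom    75
Name: refund, dtype: int64
reset_index():
  customer  refund
0      Jon      89
1      Tom      75
Hence 164.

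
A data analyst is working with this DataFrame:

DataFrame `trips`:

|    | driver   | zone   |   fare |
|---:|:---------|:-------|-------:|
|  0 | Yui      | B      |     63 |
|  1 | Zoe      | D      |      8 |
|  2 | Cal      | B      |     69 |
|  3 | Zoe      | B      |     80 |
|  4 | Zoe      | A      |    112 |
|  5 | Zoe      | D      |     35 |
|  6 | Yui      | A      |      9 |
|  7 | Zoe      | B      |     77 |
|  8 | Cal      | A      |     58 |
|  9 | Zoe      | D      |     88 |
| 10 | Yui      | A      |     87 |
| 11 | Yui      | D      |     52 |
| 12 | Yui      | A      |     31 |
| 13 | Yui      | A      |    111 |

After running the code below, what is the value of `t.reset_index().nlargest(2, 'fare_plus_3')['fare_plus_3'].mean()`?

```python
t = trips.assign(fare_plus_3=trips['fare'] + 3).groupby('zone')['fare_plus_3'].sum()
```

363.5

add column fare_plus_3 = trips['fare'] + 3:
   driver zone  fare  fare_plus_3
0     Yui    B    63           66
1     Zoe    D     8           11
2     Cal    B    69           72
3     Zoe    B    80           83
4     Zoe    A   112          115
5     Zoe    D    35           38
6     Yui    A     9           12
7     Zoe    B    77           80
8     Cal    A    58           61
9     Zoe    D    88           91
10    Yui    A    87           90
11    Yui    D    52           55
12    Yui    A    31           34
13    Yui    A   111          114
group by zone, sum of fare_plus_3:
zone
A    426
B    301
D    195
Name: fare_plus_3, dtype: int64
reset_index():
  zone  fare_plus_3
0    A          426
1    B          301
2    D          195
take 2 rows with largest fare_plus_3:
  zone  fare_plus_3
0    A          426
1    B          301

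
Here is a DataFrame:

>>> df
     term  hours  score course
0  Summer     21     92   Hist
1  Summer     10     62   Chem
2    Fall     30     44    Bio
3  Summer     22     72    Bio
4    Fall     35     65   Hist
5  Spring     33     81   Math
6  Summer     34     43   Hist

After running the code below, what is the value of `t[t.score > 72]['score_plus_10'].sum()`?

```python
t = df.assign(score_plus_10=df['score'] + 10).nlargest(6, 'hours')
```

add column score_plus_10 = df['score'] + 10:
     term  hours  score course  score_plus_10
0  Summer     21     92   Hist            102
1  Summer     10     62   Chem             72
2    Fall     30     44    Bio             54
3  Summer     22     72    Bio             82
4    Fall     35     65   Hist             75
5  Spring     33     81   Math             91
6  Summer     34     43   Hist             53
take 6 rows with largest hours:
     term  hours  score course  score_plus_10
4    Fall     35     65   Hist             75
6  Summer     34     43   Hist             53
5  Spring     33     81   Math             91
2    Fall     30     44    Bio             54
3  Summer     22     72    Bio             82
0  Summer     21     92   Hist            102
filter rows where score > 72:
     term  hours  score course  score_plus_10
5  Spring     33     81   Math             91
0  Summer     21     92   Hist            102
The sum of column 'score_plus_10' is 193.

193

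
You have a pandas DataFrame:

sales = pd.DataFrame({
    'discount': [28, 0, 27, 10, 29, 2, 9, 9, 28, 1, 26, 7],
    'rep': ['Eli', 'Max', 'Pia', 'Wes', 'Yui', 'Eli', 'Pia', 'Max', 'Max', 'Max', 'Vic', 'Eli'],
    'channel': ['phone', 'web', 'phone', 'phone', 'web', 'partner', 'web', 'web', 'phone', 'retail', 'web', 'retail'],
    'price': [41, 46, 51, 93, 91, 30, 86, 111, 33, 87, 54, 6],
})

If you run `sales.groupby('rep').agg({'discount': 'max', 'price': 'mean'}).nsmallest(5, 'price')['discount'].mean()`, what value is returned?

group by rep: max(discount), mean(price):
     discount      price
rep                     
Eli        28  25.666667
Max        28  69.250000
Pia        27  68.500000
Vic        26  54.000000
Wes        10  93.000000
Yui        29  91.000000
take 5 rows with smallest price:
     discount      price
rep                     
Eli        28  25.666667
Vic        26  54.000000
Pia        27  68.500000
Max        28  69.250000
Yui        29  91.000000
So mean() = 27.6.

27.6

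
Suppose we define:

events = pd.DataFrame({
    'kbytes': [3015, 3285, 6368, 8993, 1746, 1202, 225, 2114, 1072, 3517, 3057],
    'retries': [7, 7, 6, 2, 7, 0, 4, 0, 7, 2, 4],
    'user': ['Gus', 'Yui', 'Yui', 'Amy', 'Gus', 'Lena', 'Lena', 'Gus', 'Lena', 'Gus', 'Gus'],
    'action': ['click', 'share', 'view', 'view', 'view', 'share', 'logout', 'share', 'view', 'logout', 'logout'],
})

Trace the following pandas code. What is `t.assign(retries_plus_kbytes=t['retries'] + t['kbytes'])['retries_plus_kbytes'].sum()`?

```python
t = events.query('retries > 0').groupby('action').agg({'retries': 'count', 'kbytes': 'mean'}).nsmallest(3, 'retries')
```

8571.33333333

filter rows where retries > 0:
    kbytes  retries  user  action
0     3015        7   Gus   click
1     3285        7   Yui   share
2     6368        6   Yui    view
3     8993        2   Amy    view
4     1746        7   Gus    view
6      225        4  Lena  logout
8     1072        7  Lena    view
9     3517        2   Gus  logout
10    3057        4   Gus  logout
group by action: count(retries), mean(kbytes):
        retries       kbytes
action                      
click         1  3015.000000
logout        3  2266.333333
share         1  3285.000000
view          4  4544.750000
take 3 rows with smallest retries:
        retries       kbytes
action                      
click         1  3015.000000
share         1  3285.000000
logout        3  2266.333333
add column retries_plus_kbytes = t['retries'] + t['kbytes']:
        retries       kbytes  retries_plus_kbytes
action                                           
click         1  3015.000000          3016.000000
share         1  3285.000000          3286.000000
logout        3  2266.333333          2269.333333
Finally, sum of column 'retries_plus_kbytes' = 8571.33333333.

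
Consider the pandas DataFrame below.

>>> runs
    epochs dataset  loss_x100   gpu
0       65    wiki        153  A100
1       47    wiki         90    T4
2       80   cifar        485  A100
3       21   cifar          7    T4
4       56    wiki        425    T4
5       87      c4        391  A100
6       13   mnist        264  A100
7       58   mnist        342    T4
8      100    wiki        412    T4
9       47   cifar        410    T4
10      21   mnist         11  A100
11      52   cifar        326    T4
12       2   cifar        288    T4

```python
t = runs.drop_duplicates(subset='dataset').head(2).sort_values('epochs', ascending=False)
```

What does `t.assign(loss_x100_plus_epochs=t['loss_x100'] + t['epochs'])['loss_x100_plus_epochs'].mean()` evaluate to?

391.5

drop duplicate dataset (keep=first):
   epochs dataset  loss_x100   gpu
0      65    wiki        153  A100
2      80   cifar        485  A100
5      87      c4        391  A100
6      13   mnist        264  A100
take first 2 rows:
   epochs dataset  loss_x100   gpu
0      65    wiki        153  A100
2      80   cifar        485  A100
sort by epochs descending:
   epochs dataset  loss_x100   gpu
2      80   cifar        485  A100
0      65    wiki        153  A100
add column loss_x100_plus_epochs = t['loss_x100'] + t['epochs']:
   epochs dataset  loss_x100   gpu  loss_x100_plus_epochs
2      80   cifar        485  A100                    565
0      65    wiki        153  A100                    218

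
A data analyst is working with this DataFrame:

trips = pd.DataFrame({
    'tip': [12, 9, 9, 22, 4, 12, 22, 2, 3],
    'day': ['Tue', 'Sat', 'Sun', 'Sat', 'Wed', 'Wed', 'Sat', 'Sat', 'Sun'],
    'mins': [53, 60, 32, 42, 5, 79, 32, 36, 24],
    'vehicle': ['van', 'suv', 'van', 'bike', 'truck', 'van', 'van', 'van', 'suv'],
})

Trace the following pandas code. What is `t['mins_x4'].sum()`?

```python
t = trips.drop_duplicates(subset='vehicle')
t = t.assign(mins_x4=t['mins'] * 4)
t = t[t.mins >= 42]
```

620

drop duplicate vehicle (keep=first):
   tip  day  mins vehicle
0   12  Tue    53     van
1    9  Sat    60     suv
3   22  Sat    42    bike
4    4  Wed     5   truck
add column mins_x4 = t['mins'] * 4:
   tip  day  mins vehicle  mins_x4
0   12  Tue    53     van      212
1    9  Sat    60     suv      240
3   22  Sat    42    bike      168
4    4  Wed     5   truck       20
filter rows where mins >= 42:
   tip  day  mins vehicle  mins_x4
0   12  Tue    53     van      212
1    9  Sat    60     suv      240
3   22  Sat    42    bike      168
Hence 620.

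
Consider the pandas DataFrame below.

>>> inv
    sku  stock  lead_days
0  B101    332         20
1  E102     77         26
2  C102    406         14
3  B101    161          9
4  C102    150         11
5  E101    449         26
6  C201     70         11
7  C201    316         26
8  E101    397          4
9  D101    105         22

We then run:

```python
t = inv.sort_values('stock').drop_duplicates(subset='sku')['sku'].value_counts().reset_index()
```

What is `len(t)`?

6

sort by stock:
    sku  stock  lead_days
6  C201     70         11
1  E102     77         26
9  D101    105         22
4  C102    150         11
3  B101    161          9
7  C201    316         26
0  B101    332         20
8  E101    397          4
2  C102    406         14
5  E101    449         26
drop duplicate sku (keep=first):
    sku  stock  lead_days
6  C201     70         11
1  E102     77         26
9  D101    105         22
4  C102    150         11
3  B101    161          9
8  E101    397          4
value_counts of sku:
sku
C201    1
E102    1
D101    1
C102    1
B101    1
E101    1
Name: count, dtype: int64
reset_index():
    sku  count
0  C201      1
1  E102      1
2  D101      1
3  C102      1
4  B101      1
5  E101      1
Finally, number of rows = 6.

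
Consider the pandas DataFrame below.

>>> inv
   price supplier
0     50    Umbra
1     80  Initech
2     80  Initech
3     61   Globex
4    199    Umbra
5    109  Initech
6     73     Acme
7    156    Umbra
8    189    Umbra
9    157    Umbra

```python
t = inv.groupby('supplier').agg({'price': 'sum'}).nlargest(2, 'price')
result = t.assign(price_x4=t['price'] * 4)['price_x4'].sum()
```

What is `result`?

4080

group by supplier, sum of price:
          price
supplier       
Acme         73
Globex       61
Initech     269
Umbra       751
take 2 rows with largest price:
          price
supplier       
Umbra       751
Initech     269
add column price_x4 = t['price'] * 4:
          price  price_x4
supplier                 
Umbra       751      3004
Initech     269      1076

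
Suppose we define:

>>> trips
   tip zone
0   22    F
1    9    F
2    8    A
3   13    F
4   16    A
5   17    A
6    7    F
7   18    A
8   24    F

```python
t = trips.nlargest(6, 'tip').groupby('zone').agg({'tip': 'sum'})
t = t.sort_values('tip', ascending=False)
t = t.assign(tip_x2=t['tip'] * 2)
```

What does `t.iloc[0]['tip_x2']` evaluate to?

118

take 6 rows with largest tip:
   tip zone
8   24    F
0   22    F
7   18    A
5   17    A
4   16    A
3   13    F
group by zone, sum of tip:
      tip
zone     
A      51
F      59
sort by tip descending:
      tip
zone     
F      59
A      51
add column tip_x2 = t['tip'] * 2:
      tip  tip_x2
zone             
F      59     118
A      51     102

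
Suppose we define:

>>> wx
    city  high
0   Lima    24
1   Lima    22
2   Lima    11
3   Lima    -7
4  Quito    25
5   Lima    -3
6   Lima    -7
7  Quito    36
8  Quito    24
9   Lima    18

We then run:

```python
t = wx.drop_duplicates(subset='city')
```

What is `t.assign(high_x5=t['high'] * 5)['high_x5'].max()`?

125

drop duplicate city (keep=first):
    city  high
0   Lima    24
4  Quito    25
add column high_x5 = t['high'] * 5:
    city  high  high_x5
0   Lima    24      120
4  Quito    25      125
Hence 125.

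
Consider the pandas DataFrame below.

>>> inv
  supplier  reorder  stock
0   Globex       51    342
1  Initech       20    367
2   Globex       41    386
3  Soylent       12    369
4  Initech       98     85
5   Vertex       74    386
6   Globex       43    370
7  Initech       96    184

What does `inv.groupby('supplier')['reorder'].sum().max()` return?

214

group by supplier, sum of reorder:
supplier
Globex     135
Initech    214
Soylent     12
Vertex      74
Name: reorder, dtype: int64
Finally, max of the resulting series = 214.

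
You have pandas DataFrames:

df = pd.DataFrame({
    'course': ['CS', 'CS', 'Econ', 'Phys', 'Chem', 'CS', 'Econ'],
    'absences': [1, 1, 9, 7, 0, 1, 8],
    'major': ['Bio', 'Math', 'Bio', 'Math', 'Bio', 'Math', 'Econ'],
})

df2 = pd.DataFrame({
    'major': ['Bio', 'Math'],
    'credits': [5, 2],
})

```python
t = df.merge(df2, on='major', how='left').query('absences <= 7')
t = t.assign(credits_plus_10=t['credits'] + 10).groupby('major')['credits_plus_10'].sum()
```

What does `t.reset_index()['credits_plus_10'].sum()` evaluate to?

66.0

merge on 'major' (how='left') → 7 rows:
  course  absences major  credits
0     CS         1   Bio      5.0
1     CS         1  Math      2.0
2   Econ         9   Bio      5.0
3   Phys         7  Math      2.0
4   Chem         0   Bio      5.0
5     CS         1  Math      2.0
6   Econ         8  Econ      NaN
filter rows where absences <= 7:
  course  absences major  credits
0     CS         1   Bio      5.0
1     CS         1  Math      2.0
3   Phys         7  Math      2.0
4   Chem         0   Bio      5.0
5     CS         1  Math      2.0
add column credits_plus_10 = t['credits'] + 10:
  course  absences major  credits  credits_plus_10
0     CS         1   Bio      5.0             15.0
1     CS         1  Math      2.0             12.0
3   Phys         7  Math      2.0             12.0
4   Chem         0   Bio      5.0             15.0
5     CS         1  Math      2.0             12.0
group by major, sum of credits_plus_10:
major
Bio     30.0
Math    36.0
Name: credits_plus_10, dtype: float64
reset_index():
  major  credits_plus_10
0   Bio             30.0
1  Math             36.0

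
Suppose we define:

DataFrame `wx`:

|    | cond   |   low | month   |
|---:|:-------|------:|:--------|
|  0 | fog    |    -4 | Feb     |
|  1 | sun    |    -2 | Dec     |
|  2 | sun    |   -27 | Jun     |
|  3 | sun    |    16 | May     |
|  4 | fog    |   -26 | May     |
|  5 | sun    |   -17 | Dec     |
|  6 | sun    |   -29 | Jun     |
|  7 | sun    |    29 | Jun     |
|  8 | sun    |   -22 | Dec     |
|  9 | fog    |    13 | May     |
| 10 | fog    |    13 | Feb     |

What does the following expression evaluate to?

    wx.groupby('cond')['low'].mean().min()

-7.42857142857

group by cond, mean of low:
cond
fog   -1.000000
sun   -7.428571
Name: low, dtype: float64
Finally, min of the resulting series = -7.42857142857.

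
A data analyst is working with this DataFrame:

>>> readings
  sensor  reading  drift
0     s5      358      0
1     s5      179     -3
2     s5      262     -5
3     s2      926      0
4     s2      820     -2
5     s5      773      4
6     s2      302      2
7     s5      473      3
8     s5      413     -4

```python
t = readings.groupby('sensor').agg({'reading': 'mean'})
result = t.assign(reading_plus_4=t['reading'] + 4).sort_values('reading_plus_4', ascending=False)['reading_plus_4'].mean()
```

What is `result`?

group by sensor, mean of reading:
           reading
sensor            
s2      682.666667
s5      409.666667
add column reading_plus_4 = t['reading'] + 4:
           reading  reading_plus_4
sensor                            
s2      682.666667      686.666667
s5      409.666667      413.666667
sort by reading_plus_4 descending:
           reading  reading_plus_4
sensor                            
s2      682.666667      686.666667
s5      409.666667      413.666667
Then the mean of column 'reading_plus_4': 550.166666667

550.166666667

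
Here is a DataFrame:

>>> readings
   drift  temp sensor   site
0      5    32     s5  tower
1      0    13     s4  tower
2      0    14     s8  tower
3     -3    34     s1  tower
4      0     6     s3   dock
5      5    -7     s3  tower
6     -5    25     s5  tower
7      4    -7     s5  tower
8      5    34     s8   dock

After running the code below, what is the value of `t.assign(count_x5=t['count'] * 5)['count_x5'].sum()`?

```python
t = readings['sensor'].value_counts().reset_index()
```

value_counts of sensor:
sensor
s5    3
s8    2
s3    2
s4    1
s1    1
Name: count, dtype: int64
reset_index():
  sensor  count
0     s5      3
1     s8      2
2     s3      2
3     s4      1
4     s1      1
add column count_x5 = t['count'] * 5:
  sensor  count  count_x5
0     s5      3        15
1     s8      2        10
2     s3      2        10
3     s4      1         5
4     s1      1         5
Finally, sum of column 'count_x5' = 45.

45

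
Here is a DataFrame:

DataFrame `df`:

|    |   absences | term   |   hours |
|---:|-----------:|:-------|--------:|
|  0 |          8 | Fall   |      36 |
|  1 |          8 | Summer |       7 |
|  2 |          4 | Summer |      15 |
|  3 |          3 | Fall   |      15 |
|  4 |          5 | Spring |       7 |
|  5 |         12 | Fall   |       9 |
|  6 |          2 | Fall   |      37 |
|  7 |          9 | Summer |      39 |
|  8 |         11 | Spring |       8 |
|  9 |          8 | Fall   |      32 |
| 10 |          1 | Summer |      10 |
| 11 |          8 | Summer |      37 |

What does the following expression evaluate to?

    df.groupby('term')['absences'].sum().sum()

group by term, sum of absences:
term
Fall      33
Spring    16
Summer    30
Name: absences, dtype: int64
Reading off the sum of the resulting series, we get 79.

79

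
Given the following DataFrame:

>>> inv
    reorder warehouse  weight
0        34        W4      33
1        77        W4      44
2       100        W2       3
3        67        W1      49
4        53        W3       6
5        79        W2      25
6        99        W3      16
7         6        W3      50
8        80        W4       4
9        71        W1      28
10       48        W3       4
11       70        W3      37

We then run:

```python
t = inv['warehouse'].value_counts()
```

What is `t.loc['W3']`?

5

value_counts of warehouse:
warehouse
W3    5
W4    3
W2    2
W1    2
Name: count, dtype: int64
value at index 'W3' → 5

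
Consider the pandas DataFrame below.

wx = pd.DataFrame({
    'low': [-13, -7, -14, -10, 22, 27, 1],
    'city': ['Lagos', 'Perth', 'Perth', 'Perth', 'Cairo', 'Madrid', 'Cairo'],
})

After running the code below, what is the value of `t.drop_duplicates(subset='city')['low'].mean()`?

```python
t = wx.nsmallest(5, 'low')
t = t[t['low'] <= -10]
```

take 5 rows with smallest low:
   low   city
2  -14  Perth
0  -13  Lagos
3  -10  Perth
1   -7  Perth
6    1  Cairo
filter rows where low <= -10:
   low   city
2  -14  Perth
0  -13  Lagos
3  -10  Perth
drop duplicate city (keep=first):
   low   city
2  -14  Perth
0  -13  Lagos
So mean() = -13.5.

-13.5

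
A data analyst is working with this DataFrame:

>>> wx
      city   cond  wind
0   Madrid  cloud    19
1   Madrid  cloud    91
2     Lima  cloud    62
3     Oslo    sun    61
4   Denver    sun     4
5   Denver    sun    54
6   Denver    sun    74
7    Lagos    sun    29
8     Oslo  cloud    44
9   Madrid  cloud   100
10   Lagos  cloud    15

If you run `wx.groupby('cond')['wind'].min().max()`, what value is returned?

group by cond, min of wind:
cond
cloud    15
sun       4
Name: wind, dtype: int64
Then the max of the resulting series: 15

15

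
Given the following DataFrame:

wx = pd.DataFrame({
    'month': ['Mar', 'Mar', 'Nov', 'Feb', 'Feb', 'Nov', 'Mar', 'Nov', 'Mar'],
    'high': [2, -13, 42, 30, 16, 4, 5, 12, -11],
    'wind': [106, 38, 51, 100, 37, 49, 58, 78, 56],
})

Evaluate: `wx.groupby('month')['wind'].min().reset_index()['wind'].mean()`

group by month, min of wind:
month
Feb    37
Mar    38
Nov    49
Name: wind, dtype: int64
reset_index():
  month  wind
0   Feb    37
1   Mar    38
2   Nov    49
The mean of column 'wind' is 41.3333333333.

41.3333333333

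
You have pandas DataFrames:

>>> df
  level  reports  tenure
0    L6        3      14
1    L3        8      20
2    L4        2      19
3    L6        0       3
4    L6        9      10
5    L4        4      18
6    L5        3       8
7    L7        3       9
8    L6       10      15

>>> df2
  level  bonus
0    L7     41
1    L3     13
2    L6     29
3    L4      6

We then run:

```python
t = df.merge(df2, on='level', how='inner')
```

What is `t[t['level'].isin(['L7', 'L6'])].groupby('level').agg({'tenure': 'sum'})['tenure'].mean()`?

merge on 'level' (how='inner') → 8 rows:
  level  reports  tenure  bonus
0    L6        3      14     29
1    L3        8      20     13
2    L4        2      19      6
3    L6        0       3     29
4    L6        9      10     29
5    L4        4      18      6
6    L7        3       9     41
7    L6       10      15     29
filter rows where level in ['L7', 'L6']:
  level  reports  tenure  bonus
0    L6        3      14     29
3    L6        0       3     29
4    L6        9      10     29
6    L7        3       9     41
7    L6       10      15     29
group by level, sum of tenure:
       tenure
level        
L6         42
L7          9
Reading off the mean of column 'tenure', we get 25.5.

25.5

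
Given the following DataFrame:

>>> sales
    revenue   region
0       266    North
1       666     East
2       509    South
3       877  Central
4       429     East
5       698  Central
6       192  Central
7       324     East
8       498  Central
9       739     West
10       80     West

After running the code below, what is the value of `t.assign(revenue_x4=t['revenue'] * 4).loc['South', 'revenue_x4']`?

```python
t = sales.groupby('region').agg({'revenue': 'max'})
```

group by region, max of revenue:
         revenue
region          
Central      877
East         666
North        266
South        509
West         739
add column revenue_x4 = t['revenue'] * 4:
         revenue  revenue_x4
region                      
Central      877        3508
East         666        2664
North        266        1064
South        509        2036
West         739        2956
Then the value at row 'South', column 'revenue_x4': 2036

2036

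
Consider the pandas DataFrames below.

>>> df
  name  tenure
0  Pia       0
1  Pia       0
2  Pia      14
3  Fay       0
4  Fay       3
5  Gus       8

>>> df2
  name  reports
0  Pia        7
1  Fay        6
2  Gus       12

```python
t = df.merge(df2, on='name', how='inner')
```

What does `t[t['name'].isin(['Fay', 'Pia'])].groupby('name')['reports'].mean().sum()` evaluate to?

merge on 'name' (how='inner') → 6 rows:
  name  tenure  reports
0  Pia       0        7
1  Pia       0        7
2  Pia      14        7
3  Fay       0        6
4  Fay       3        6
5  Gus       8       12
filter rows where name in ['Fay', 'Pia']:
  name  tenure  reports
0  Pia       0        7
1  Pia       0        7
2  Pia      14        7
3  Fay       0        6
4  Fay       3        6
group by name, mean of reports:
name
Fay    6.0
Pia    7.0
Name: reports, dtype: float64
The sum of the resulting series is 13.0.

13.0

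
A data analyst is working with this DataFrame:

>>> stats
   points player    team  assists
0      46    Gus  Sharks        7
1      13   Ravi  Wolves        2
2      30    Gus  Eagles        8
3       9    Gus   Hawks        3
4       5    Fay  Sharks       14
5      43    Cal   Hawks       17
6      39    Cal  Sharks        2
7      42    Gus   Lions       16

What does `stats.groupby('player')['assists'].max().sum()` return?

49

group by player, max of assists:
player
Cal     17
Fay     14
Gus     16
Ravi     2
Name: assists, dtype: int64
Finally, sum of the resulting series = 49.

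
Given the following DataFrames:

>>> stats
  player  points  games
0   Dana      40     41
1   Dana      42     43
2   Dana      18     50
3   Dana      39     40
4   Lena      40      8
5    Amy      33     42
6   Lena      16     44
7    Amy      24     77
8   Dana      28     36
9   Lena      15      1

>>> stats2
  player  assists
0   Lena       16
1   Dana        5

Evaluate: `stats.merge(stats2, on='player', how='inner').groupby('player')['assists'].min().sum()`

21

merge on 'player' (how='inner') → 8 rows:
  player  points  games  assists
0   Dana      40     41        5
1   Dana      42     43        5
2   Dana      18     50        5
3   Dana      39     40        5
4   Lena      40      8       16
5   Lena      16     44       16
6   Dana      28     36        5
7   Lena      15      1       16
group by player, min of assists:
player
Dana     5
Lena    16
Name: assists, dtype: int64
Reading off the sum of the resulting series, we get 21.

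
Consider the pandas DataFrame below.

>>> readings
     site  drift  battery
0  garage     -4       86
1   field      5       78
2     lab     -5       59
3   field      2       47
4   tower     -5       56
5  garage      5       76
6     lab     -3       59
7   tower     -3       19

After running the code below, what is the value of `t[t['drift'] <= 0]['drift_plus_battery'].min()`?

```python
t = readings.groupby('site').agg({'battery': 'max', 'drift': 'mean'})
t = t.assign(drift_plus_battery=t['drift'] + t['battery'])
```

52.0

group by site: max(battery), mean(drift):
        battery  drift
site                  
field        78    3.5
garage       86    0.5
lab          59   -4.0
tower        56   -4.0
add column drift_plus_battery = t['drift'] + t['battery']:
        battery  drift  drift_plus_battery
site                                      
field        78    3.5                81.5
garage       86    0.5                86.5
lab          59   -4.0                55.0
tower        56   -4.0                52.0
filter rows where drift <= 0:
       battery  drift  drift_plus_battery
site                                     
lab         59   -4.0                55.0
tower       56   -4.0                52.0
The min of column 'drift_plus_battery' is 52.0.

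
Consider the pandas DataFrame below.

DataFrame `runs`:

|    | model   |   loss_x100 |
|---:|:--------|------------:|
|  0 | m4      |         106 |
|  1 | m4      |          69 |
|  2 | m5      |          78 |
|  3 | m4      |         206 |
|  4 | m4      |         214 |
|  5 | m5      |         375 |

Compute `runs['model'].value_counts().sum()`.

6

value_counts of model:
model
m4    4
m5    2
Name: count, dtype: int64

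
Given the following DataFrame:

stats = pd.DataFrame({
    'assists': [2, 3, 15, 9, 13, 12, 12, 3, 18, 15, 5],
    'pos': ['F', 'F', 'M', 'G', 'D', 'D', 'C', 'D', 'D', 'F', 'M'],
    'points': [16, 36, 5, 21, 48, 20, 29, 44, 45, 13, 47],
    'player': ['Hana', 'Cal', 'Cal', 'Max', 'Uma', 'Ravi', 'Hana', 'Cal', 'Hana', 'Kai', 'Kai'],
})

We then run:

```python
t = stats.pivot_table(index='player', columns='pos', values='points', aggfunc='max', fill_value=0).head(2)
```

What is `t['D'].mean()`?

pivot: rows=player, cols=pos, max(points):
pos      C   D   F   G   M
player                    
Cal      0  44  36   0   5
Hana    29  45  16   0   0
Kai      0   0  13   0  47
Max      0   0   0  21   0
Ravi     0  20   0   0   0
Uma      0  48   0   0   0
take first 2 rows:
pos      C   D   F  G  M
player                  
Cal      0  44  36  0  5
Hana    29  45  16  0  0
Finally, mean of column 'D' = 44.5.

44.5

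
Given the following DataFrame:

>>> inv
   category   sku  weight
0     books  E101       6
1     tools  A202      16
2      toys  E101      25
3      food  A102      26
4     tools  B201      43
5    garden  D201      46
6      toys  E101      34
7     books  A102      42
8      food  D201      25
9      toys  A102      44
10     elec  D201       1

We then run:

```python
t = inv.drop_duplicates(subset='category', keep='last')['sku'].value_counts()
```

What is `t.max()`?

3

drop duplicate category (keep=last):
   category   sku  weight
4     tools  B201      43
5    garden  D201      46
7     books  A102      42
8      food  D201      25
9      toys  A102      44
10     elec  D201       1
value_counts of sku:
sku
D201    3
A102    2
B201    1
Name: count, dtype: int64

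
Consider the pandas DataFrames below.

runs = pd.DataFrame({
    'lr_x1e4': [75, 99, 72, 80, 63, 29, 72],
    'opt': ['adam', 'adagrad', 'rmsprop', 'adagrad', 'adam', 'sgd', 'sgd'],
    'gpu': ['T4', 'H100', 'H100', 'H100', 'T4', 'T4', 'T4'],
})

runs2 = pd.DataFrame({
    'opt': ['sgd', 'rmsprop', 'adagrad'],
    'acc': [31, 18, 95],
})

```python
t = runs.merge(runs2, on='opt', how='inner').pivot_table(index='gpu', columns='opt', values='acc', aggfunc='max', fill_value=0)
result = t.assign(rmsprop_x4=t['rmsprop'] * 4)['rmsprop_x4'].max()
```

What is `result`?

72

merge on 'opt' (how='inner') → 5 rows:
   lr_x1e4      opt   gpu  acc
0       99  adagrad  H100   95
1       72  rmsprop  H100   18
2       80  adagrad  H100   95
3       29      sgd    T4   31
4       72      sgd    T4   31
pivot: rows=gpu, cols=opt, max(acc):
opt   adagrad  rmsprop  sgd
gpu                        
H100       95       18    0
T4          0        0   31
add column rmsprop_x4 = t['rmsprop'] * 4:
opt   adagrad  rmsprop  sgd  rmsprop_x4
gpu                                    
H100       95       18    0          72
T4          0        0   31           0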